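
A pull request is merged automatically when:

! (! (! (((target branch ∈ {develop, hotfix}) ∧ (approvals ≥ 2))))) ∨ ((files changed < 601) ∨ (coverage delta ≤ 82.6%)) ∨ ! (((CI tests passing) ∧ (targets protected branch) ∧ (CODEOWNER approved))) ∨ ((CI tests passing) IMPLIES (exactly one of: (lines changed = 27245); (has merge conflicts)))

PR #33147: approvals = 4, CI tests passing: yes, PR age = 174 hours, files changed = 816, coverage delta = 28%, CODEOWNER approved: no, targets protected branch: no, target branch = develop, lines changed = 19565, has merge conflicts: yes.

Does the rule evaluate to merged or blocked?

Merged

Atomic conditions:
  target branch ∈ {develop, hotfix}: develop is in the set → true
  approvals ≥ 2: 4 ≥ 2 is true
  files changed < 601: 816 < 601 is false
  coverage delta ≤ 82.6%: 28 ≤ 82.6 is true
  CI tests passing: yes → true
  targets protected branch: no → false
  CODEOWNER approved: no → false
  lines changed = 27245: 19565 == 27245 is false
  has merge conflicts: yes → true
Combine:
[1.1.1.1] true AND true = true
[1.1.1] NOT true = false
[1.1] NOT false = true
[1] NOT true = false
[2] false OR true = true
[3.1] true AND false AND false = false
[3] NOT false = true
[4.2] exactly-one(false, true) = true
[4] true → true = true
[root] false OR true OR true OR true = true
Overall: true → merged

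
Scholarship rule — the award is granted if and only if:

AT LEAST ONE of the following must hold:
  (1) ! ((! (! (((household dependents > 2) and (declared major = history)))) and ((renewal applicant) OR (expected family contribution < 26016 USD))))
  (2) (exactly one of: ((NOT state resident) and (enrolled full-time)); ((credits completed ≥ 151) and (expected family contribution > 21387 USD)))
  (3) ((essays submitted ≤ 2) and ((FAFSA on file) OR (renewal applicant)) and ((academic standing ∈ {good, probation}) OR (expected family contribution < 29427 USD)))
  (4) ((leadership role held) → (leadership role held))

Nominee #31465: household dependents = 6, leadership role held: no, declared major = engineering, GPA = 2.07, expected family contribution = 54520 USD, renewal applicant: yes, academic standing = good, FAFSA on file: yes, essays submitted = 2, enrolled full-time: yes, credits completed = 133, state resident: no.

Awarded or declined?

Awarded

Atomic conditions:
  household dependents > 2: 6 > 2 is true
  declared major = history: engineering == history is false
  renewal applicant: yes → true
  expected family contribution < 26016 USD: 54520 < 26016 is false
  NOT state resident: no → true
  enrolled full-time: yes → true
  credits completed ≥ 151: 133 ≥ 151 is false
  expected family contribution > 21387 USD: 54520 > 21387 is true
  essays submitted ≤ 2: 2 ≤ 2 is true
  FAFSA on file: yes → true
  academic standing ∈ {good, probation}: good is in the set → true
  expected family contribution < 29427 USD: 54520 < 29427 is false
  leadership role held: no → false
Combine:
[1.1.1.1.1] true AND false = false
[1.1.1.1] NOT false = true
[1.1.1] NOT true = false
[1.1.2] true OR false = true
[1.1] false AND true = false
[1] NOT false = true
[2.1] true AND true = true
[2.2] false AND true = false
[2] exactly-one(true, false) = true
[3.2] true OR true = true
[3.3] true OR false = true
[3] true AND true AND true = true
[4] false → false (antecedent false ⇒ implication holds) = true
[root] true OR true OR true OR true = true
Overall: true → awarded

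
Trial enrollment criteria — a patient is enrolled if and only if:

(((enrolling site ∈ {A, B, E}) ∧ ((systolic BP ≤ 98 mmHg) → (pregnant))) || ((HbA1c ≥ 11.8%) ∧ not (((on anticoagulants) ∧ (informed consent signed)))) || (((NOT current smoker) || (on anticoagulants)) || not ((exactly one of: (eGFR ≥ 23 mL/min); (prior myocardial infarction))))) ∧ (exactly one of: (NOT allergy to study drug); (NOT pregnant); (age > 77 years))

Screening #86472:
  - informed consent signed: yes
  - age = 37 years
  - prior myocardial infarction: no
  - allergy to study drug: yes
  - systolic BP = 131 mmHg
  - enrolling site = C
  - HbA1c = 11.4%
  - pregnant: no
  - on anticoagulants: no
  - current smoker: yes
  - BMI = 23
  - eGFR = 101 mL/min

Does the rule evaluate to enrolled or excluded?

Excluded

Atomic conditions:
  enrolling site ∈ {A, B, E}: C is not in the set → false
  systolic BP ≤ 98 mmHg: 131 ≤ 98 is false
  pregnant: no → false
  HbA1c ≥ 11.8%: 11.4 ≥ 11.8 is false
  on anticoagulants: no → false
  informed consent signed: yes → true
  NOT current smoker: yes → false
  eGFR ≥ 23 mL/min: 101 ≥ 23 is true
  prior myocardial infarction: no → false
  NOT allergy to study drug: yes → false
  NOT pregnant: no → true
  age > 77 years: 37 > 77 is false
Combine:
[1.1.2] false → false (antecedent false ⇒ implication holds) = true
[1.1] false AND true = false
[1.2.2.1] false AND true = false
[1.2.2] NOT false = true
[1.2] false AND true = false
[1.3.1] false OR false = false
[1.3.2.1] exactly-one(true, false) = true
[1.3.2] NOT true = false
[1.3] false OR false = false
[1] false OR false OR false = false
[2] exactly-one(false, true, false) = true
[root] false AND true = false
Overall: false → excluded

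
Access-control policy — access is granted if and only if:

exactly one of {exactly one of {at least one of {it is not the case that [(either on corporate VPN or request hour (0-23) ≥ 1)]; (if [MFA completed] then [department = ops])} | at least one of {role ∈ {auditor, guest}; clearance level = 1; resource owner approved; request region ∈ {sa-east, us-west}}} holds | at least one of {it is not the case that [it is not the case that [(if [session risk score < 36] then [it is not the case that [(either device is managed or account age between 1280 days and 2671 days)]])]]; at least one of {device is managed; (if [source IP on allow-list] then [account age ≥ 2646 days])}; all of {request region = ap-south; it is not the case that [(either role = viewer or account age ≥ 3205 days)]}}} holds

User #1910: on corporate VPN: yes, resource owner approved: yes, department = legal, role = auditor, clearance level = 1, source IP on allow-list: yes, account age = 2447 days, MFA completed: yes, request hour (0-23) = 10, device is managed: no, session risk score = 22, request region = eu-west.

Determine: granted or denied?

Granted

Atomic conditions:
  on corporate VPN: yes → true
  request hour (0-23) ≥ 1: 10 ≥ 1 is true
  MFA completed: yes → true
  department = ops: legal == ops is false
  role ∈ {auditor, guest}: auditor is in the set → true
  clearance level = 1: 1 == 1 is true
  resource owner approved: yes → true
  request region ∈ {sa-east, us-west}: eu-west is not in the set → false
  session risk score < 36: 22 < 36 is true
  device is managed: no → false
  account age between 1280 days and 2671 days: 2447 in [1280, 2671] is true
  source IP on allow-list: yes → true
  account age ≥ 2646 days: 2447 ≥ 2646 is false
  request region = ap-south: eu-west == ap-south is false
  role = viewer: auditor == viewer is false
  account age ≥ 3205 days: 2447 ≥ 3205 is false
Combine:
[1.1.1.1] true OR true = true
[1.1.1] NOT true = false
[1.1.2] true → false = false
[1.1] false OR false = false
[1.2] true OR true OR true OR false = true
[1] exactly-one(false, true) = true
[2.1.1.1.2.1] false OR true = true
[2.1.1.1.2] NOT true = false
[2.1.1.1] true → false = false
[2.1.1] NOT false = true
[2.1] NOT true = false
[2.2.2] true → false = false
[2.2] false OR false = false
[2.3.2.1] false OR false = false
[2.3.2] NOT false = true
[2.3] false AND true = false
[2] false OR false OR false = false
[root] exactly-one(true, false) = true
Overall: true → granted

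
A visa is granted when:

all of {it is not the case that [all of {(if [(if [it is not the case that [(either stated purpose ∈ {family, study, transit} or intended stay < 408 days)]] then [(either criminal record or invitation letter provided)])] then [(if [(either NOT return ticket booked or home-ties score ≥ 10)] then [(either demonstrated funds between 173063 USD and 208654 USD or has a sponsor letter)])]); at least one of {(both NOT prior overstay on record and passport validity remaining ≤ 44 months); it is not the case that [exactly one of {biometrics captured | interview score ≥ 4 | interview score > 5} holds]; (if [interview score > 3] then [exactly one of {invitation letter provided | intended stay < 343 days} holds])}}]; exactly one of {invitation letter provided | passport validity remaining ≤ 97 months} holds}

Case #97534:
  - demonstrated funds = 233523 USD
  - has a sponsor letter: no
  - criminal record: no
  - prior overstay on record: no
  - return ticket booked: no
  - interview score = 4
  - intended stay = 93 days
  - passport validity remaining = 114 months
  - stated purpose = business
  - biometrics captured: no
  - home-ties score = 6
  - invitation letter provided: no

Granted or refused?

Refused

Atomic conditions:
  stated purpose ∈ {family, study, transit}: business is not in the set → false
  intended stay < 408 days: 93 < 408 is true
  criminal record: no → false
  invitation letter provided: no → false
  NOT return ticket booked: no → true
  home-ties score ≥ 10: 6 ≥ 10 is false
  demonstrated funds between 173063 USD and 208654 USD: 233523 in [173063, 208654] is false
  has a sponsor letter: no → false
  NOT prior overstay on record: no → true
  passport validity remaining ≤ 44 months: 114 ≤ 44 is false
  biometrics captured: no → false
  interview score ≥ 4: 4 ≥ 4 is true
  interview score > 5: 4 > 5 is false
  interview score > 3: 4 > 3 is true
  intended stay < 343 days: 93 < 343 is true
  passport validity remaining ≤ 97 months: 114 ≤ 97 is false
Combine:
[1.1.1.1.1.1] false OR true = true
[1.1.1.1.1] NOT true = false
[1.1.1.1.2] false OR false = false
[1.1.1.1] false → false (antecedent false ⇒ implication holds) = true
[1.1.1.2.1] true OR false = true
[1.1.1.2.2] false OR false = false
[1.1.1.2] true → false = false
[1.1.1] true → false = false
[1.1.2.1] true AND false = false
[1.1.2.2.1] exactly-one(false, true, false) = true
[1.1.2.2] NOT true = false
[1.1.2.3.2] exactly-one(false, true) = true
[1.1.2.3] true → true = true
[1.1.2] false OR false OR true = true
[1.1] false AND true = false
[1] NOT false = true
[2] exactly-one(false, false) = false
[root] true AND false = false
Overall: false → refused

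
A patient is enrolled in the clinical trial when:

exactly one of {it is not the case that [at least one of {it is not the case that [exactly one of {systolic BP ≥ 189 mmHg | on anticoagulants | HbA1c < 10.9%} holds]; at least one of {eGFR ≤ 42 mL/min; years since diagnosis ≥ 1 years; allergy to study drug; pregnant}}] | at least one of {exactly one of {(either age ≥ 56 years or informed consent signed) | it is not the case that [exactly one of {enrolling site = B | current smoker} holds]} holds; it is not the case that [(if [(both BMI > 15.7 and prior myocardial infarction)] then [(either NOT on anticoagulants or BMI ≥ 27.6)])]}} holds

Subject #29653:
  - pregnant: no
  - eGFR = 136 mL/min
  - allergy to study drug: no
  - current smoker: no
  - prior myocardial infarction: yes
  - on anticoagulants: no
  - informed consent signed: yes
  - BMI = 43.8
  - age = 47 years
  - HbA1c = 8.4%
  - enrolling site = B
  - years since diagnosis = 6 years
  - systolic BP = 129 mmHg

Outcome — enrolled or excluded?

Enrolled

Atomic conditions:
  systolic BP ≥ 189 mmHg: 129 ≥ 189 is false
  on anticoagulants: no → false
  HbA1c < 10.9%: 8.4 < 10.9 is true
  eGFR ≤ 42 mL/min: 136 ≤ 42 is false
  years since diagnosis ≥ 1 years: 6 ≥ 1 is true
  allergy to study drug: no → false
  pregnant: no → false
  age ≥ 56 years: 47 ≥ 56 is false
  informed consent signed: yes → true
  enrolling site = B: B == B is true
  current smoker: no → false
  BMI > 15.7: 43.8 > 15.7 is true
  prior myocardial infarction: yes → true
  NOT on anticoagulants: no → true
  BMI ≥ 27.6: 43.8 ≥ 27.6 is true
Combine:
[1.1.1.1] exactly-one(false, false, true) = true
[1.1.1] NOT true = false
[1.1.2] false OR true OR false OR false = true
[1.1] false OR true = true
[1] NOT true = false
[2.1.1] false OR true = true
[2.1.2.1] exactly-one(true, false) = true
[2.1.2] NOT true = false
[2.1] exactly-one(true, false) = true
[2.2.1.1] true AND true = true
[2.2.1.2] true OR true = true
[2.2.1] true → true = true
[2.2] NOT true = false
[2] true OR false = true
[root] exactly-one(false, true) = true
Overall: true → enrolled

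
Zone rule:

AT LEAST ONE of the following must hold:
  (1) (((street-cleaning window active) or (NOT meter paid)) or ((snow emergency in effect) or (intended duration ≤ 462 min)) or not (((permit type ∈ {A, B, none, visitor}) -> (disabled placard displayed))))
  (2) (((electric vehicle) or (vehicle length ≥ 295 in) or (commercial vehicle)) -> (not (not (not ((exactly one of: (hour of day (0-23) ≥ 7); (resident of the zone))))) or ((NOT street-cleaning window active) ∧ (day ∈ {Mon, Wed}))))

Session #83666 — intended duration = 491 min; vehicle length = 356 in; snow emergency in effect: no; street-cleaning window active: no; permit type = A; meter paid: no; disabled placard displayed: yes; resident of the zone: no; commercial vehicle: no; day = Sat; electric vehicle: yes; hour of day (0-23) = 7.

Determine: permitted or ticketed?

Atomic conditions:
  street-cleaning window active: no → false
  NOT meter paid: no → true
  snow emergency in effect: no → false
  intended duration ≤ 462 min: 491 ≤ 462 is false
  permit type ∈ {A, B, none, visitor}: A is in the set → true
  disabled placard displayed: yes → true
  electric vehicle: yes → true
  vehicle length ≥ 295 in: 356 ≥ 295 is true
  commercial vehicle: no → false
  hour of day (0-23) ≥ 7: 7 ≥ 7 is true
  resident of the zone: no → false
  NOT street-cleaning window active: no → true
  day ∈ {Mon, Wed}: Sat is not in the set → false
Combine:
[1.1] false OR true = true
[1.2] false OR false = false
[1.3.1] true → true = true
[1.3] NOT true = false
[1] true OR false OR false = true
[2.1] true OR true OR false = true
[2.2.1.1.1.1] exactly-one(true, false) = true
[2.2.1.1.1] NOT true = false
[2.2.1.1] NOT false = true
[2.2.1] NOT true = false
[2.2.2] true AND false = false
[2.2] false OR false = false
[2] true → false = false
[root] true OR false = true
Overall: true → permitted

Permitted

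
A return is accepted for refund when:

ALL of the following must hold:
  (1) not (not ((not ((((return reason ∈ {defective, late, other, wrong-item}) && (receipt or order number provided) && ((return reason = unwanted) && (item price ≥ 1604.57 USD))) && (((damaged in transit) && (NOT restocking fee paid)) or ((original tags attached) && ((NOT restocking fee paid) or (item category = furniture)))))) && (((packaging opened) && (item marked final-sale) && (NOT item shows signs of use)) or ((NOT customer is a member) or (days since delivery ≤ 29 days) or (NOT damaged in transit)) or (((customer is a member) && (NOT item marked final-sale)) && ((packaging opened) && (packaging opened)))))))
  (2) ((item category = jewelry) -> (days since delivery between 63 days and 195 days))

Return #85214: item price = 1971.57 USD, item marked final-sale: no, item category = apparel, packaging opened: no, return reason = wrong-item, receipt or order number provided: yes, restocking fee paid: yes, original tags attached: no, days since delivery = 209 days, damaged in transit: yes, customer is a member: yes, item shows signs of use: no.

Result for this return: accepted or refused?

Refused

Atomic conditions:
  return reason ∈ {defective, late, other, wrong-item}: wrong-item is in the set → true
  receipt or order number provided: yes → true
  return reason = unwanted: wrong-item == unwanted is false
  item price ≥ 1604.57 USD: 1971.57 ≥ 1604.57 is true
  damaged in transit: yes → true
  NOT restocking fee paid: yes → false
  original tags attached: no → false
  item category = furniture: apparel == furniture is false
  packaging opened: no → false
  item marked final-sale: no → false
  NOT item shows signs of use: no → true
  NOT customer is a member: yes → false
  days since delivery ≤ 29 days: 209 ≤ 29 is false
  NOT damaged in transit: yes → false
  customer is a member: yes → true
  NOT item marked final-sale: no → true
  item category = jewelry: apparel == jewelry is false
  days since delivery between 63 days and 195 days: 209 in [63, 195] is false
Combine:
[1.1.1.1.1.1.3] false AND true = false
[1.1.1.1.1.1] true AND true AND false = false
[1.1.1.1.1.2.1] true AND false = false
[1.1.1.1.1.2.2.2] false OR false = false
[1.1.1.1.1.2.2] false AND false = false
[1.1.1.1.1.2] false OR false = false
[1.1.1.1.1] false AND false = false
[1.1.1.1] NOT false = true
[1.1.1.2.1] false AND false AND true = false
[1.1.1.2.2] false OR false OR false = false
[1.1.1.2.3.1] true AND true = true
[1.1.1.2.3.2] false AND false = false
[1.1.1.2.3] true AND false = false
[1.1.1.2] false OR false OR false = false
[1.1.1] true AND false = false
[1.1] NOT false = true
[1] NOT true = false
[2] false → false (antecedent false ⇒ implication holds) = true
[root] false AND true = false
Overall: false → refused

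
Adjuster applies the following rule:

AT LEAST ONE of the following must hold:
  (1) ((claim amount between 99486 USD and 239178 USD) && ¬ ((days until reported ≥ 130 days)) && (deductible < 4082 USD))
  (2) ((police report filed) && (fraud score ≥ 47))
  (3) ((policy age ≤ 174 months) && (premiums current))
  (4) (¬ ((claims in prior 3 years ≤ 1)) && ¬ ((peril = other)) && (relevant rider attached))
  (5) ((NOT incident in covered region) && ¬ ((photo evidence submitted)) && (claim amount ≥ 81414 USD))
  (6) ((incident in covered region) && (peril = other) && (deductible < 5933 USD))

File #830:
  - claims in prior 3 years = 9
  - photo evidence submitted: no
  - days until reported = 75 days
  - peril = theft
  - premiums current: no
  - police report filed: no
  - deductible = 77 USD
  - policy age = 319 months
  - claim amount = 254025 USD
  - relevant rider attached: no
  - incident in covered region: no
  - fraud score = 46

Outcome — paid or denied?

Paid

Atomic conditions:
  claim amount between 99486 USD and 239178 USD: 254025 in [99486, 239178] is false
  days until reported ≥ 130 days: 75 ≥ 130 is false
  deductible < 4082 USD: 77 < 4082 is true
  police report filed: no → false
  fraud score ≥ 47: 46 ≥ 47 is false
  policy age ≤ 174 months: 319 ≤ 174 is false
  premiums current: no → false
  claims in prior 3 years ≤ 1: 9 ≤ 1 is false
  peril = other: theft == other is false
  relevant rider attached: no → false
  NOT incident in covered region: no → true
  photo evidence submitted: no → false
  claim amount ≥ 81414 USD: 254025 ≥ 81414 is true
  incident in covered region: no → false
  deductible < 5933 USD: 77 < 5933 is true
Combine:
[1.2] NOT false = true
[1] false AND true AND true = false
[2] false AND false = false
[3] false AND false = false
[4.1] NOT false = true
[4.2] NOT false = true
[4] true AND true AND false = false
[5.2] NOT false = true
[5] true AND true AND true = true
[6] false AND false AND true = false
[root] false OR false OR false OR false OR true OR false = true
Overall: true → paid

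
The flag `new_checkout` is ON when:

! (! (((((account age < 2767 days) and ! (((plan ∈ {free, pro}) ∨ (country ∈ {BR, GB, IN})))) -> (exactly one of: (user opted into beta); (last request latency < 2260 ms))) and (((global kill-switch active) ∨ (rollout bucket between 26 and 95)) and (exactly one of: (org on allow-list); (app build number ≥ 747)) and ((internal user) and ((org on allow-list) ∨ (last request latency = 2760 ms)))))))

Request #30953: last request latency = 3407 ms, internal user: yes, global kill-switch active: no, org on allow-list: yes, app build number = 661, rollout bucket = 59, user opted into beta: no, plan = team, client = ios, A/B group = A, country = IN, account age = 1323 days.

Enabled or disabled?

Enabled

Atomic conditions:
  account age < 2767 days: 1323 < 2767 is true
  plan ∈ {free, pro}: team is not in the set → false
  country ∈ {BR, GB, IN}: IN is in the set → true
  user opted into beta: no → false
  last request latency < 2260 ms: 3407 < 2260 is false
  global kill-switch active: no → false
  rollout bucket between 26 and 95: 59 in [26, 95] is true
  org on allow-list: yes → true
  app build number ≥ 747: 661 ≥ 747 is false
  internal user: yes → true
  last request latency = 2760 ms: 3407 == 2760 is false
Combine:
[1.1.1.1.2.1] false OR true = true
[1.1.1.1.2] NOT true = false
[1.1.1.1] true AND false = false
[1.1.1.2] exactly-one(false, false) = false
[1.1.1] false → false (antecedent false ⇒ implication holds) = true
[1.1.2.1] false OR true = true
[1.1.2.2] exactly-one(true, false) = true
[1.1.2.3.2] true OR false = true
[1.1.2.3] true AND true = true
[1.1.2] true AND true AND true = true
[1.1] true AND true = true
[1] NOT true = false
[root] NOT false = true
Overall: true → enabled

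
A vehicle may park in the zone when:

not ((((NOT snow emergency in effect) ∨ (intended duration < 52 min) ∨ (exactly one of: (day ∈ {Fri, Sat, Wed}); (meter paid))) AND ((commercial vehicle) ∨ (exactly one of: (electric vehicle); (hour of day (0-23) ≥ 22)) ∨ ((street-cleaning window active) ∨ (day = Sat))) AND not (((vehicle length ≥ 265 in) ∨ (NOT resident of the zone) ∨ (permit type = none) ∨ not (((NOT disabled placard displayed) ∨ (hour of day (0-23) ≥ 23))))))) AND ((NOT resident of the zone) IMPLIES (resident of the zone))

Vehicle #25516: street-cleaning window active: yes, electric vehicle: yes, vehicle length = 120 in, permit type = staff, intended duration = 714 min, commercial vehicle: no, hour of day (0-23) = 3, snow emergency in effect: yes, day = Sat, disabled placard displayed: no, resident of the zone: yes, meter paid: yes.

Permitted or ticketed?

Permitted

Atomic conditions:
  NOT snow emergency in effect: yes → false
  intended duration < 52 min: 714 < 52 is false
  day ∈ {Fri, Sat, Wed}: Sat is in the set → true
  meter paid: yes → true
  commercial vehicle: no → false
  electric vehicle: yes → true
  hour of day (0-23) ≥ 22: 3 ≥ 22 is false
  street-cleaning window active: yes → true
  day = Sat: Sat == Sat is true
  vehicle length ≥ 265 in: 120 ≥ 265 is false
  NOT resident of the zone: yes → false
  permit type = none: staff == none is false
  NOT disabled placard displayed: no → true
  hour of day (0-23) ≥ 23: 3 ≥ 23 is false
  resident of the zone: yes → true
Combine:
[1.1.1.3] exactly-one(true, true) = false
[1.1.1] false OR false OR false = false
[1.1.2.2] exactly-one(true, false) = true
[1.1.2.3] true OR true = true
[1.1.2] false OR true OR true = true
[1.1.3.1.4.1] true OR false = true
[1.1.3.1.4] NOT true = false
[1.1.3.1] false OR false OR false OR false = false
[1.1.3] NOT false = true
[1.1] false AND true AND true = false
[1] NOT false = true
[2] false → true (antecedent false ⇒ implication holds) = true
[root] true AND true = true
Overall: true → permitted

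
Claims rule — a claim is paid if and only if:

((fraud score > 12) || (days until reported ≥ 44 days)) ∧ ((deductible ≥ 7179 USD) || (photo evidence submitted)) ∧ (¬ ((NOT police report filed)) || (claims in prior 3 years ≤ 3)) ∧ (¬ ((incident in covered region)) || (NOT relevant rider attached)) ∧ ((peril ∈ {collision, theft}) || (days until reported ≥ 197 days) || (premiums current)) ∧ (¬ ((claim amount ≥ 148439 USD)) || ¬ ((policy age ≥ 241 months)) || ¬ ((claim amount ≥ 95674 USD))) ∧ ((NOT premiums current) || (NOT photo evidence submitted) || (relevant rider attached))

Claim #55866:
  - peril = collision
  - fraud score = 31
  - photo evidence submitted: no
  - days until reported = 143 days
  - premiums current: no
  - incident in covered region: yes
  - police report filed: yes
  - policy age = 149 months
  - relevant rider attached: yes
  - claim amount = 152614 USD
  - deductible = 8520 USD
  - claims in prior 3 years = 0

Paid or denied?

Atomic conditions:
  fraud score > 12: 31 > 12 is true
  days until reported ≥ 44 days: 143 ≥ 44 is true
  deductible ≥ 7179 USD: 8520 ≥ 7179 is true
  photo evidence submitted: no → false
  NOT police report filed: yes → false
  claims in prior 3 years ≤ 3: 0 ≤ 3 is true
  incident in covered region: yes → true
  NOT relevant rider attached: yes → false
  peril ∈ {collision, theft}: collision is in the set → true
  days until reported ≥ 197 days: 143 ≥ 197 is false
  premiums current: no → false
  claim amount ≥ 148439 USD: 152614 ≥ 148439 is true
  policy age ≥ 241 months: 149 ≥ 241 is false
  claim amount ≥ 95674 USD: 152614 ≥ 95674 is true
  NOT premiums current: no → true
  NOT photo evidence submitted: no → true
  relevant rider attached: yes → true
Combine:
[1] true OR true = true
[2] true OR false = true
[3.1] NOT false = true
[3] true OR true = true
[4.1] NOT true = false
[4] false OR false = false
[5] true OR false OR false = true
[6.1] NOT true = false
[6.2] NOT false = true
[6.3] NOT true = false
[6] false OR true OR false = true
[7] true OR true OR true = true
[root] true AND true AND true AND false AND true AND true AND true = false
Overall: false → denied

Denied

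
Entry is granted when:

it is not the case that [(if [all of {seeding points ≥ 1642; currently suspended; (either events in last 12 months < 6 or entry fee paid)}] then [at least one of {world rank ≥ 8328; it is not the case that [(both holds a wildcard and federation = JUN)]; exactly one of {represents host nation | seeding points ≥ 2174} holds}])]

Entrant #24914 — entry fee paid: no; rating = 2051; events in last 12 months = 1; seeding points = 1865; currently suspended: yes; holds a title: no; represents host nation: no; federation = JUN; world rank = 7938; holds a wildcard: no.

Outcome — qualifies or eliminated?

Eliminated

Atomic conditions:
  seeding points ≥ 1642: 1865 ≥ 1642 is true
  currently suspended: yes → true
  events in last 12 months < 6: 1 < 6 is true
  entry fee paid: no → false
  world rank ≥ 8328: 7938 ≥ 8328 is false
  holds a wildcard: no → false
  federation = JUN: JUN == JUN is true
  represents host nation: no → false
  seeding points ≥ 2174: 1865 ≥ 2174 is false
Combine:
[1.1.3] true OR false = true
[1.1] true AND true AND true = true
[1.2.2.1] false AND true = false
[1.2.2] NOT false = true
[1.2.3] exactly-one(false, false) = false
[1.2] false OR true OR false = true
[1] true → true = true
[root] NOT true = false
Overall: false → eliminated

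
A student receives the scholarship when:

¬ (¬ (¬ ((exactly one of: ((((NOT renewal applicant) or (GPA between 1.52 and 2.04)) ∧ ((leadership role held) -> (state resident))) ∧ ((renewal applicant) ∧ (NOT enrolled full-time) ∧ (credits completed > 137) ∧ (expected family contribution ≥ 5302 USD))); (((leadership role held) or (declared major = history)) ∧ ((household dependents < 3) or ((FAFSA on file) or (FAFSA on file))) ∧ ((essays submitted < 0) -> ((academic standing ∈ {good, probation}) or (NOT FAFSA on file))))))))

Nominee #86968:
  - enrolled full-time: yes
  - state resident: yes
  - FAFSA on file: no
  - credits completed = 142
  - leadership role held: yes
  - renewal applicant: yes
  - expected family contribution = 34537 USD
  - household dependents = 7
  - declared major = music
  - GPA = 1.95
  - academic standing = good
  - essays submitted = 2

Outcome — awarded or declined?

Awarded

Atomic conditions:
  NOT renewal applicant: yes → false
  GPA between 1.52 and 2.04: 1.95 in [1.52, 2.04] is true
  leadership role held: yes → true
  state resident: yes → true
  renewal applicant: yes → true
  NOT enrolled full-time: yes → false
  credits completed > 137: 142 > 137 is true
  expected family contribution ≥ 5302 USD: 34537 ≥ 5302 is true
  declared major = history: music == history is false
  household dependents < 3: 7 < 3 is false
  FAFSA on file: no → false
  essays submitted < 0: 2 < 0 is false
  academic standing ∈ {good, probation}: good is in the set → true
  NOT FAFSA on file: no → true
Combine:
[1.1.1.1.1.1] false OR true = true
[1.1.1.1.1.2] true → true = true
[1.1.1.1.1] true AND true = true
[1.1.1.1.2] true AND false AND true AND true = false
[1.1.1.1] true AND false = false
[1.1.1.2.1] true OR false = true
[1.1.1.2.2.2] false OR false = false
[1.1.1.2.2] false OR false = false
[1.1.1.2.3.2] true OR true = true
[1.1.1.2.3] false → true (antecedent false ⇒ implication holds) = true
[1.1.1.2] true AND false AND true = false
[1.1.1] exactly-one(false, false) = false
[1.1] NOT false = true
[1] NOT true = false
[root] NOT false = true
Overall: true → awarded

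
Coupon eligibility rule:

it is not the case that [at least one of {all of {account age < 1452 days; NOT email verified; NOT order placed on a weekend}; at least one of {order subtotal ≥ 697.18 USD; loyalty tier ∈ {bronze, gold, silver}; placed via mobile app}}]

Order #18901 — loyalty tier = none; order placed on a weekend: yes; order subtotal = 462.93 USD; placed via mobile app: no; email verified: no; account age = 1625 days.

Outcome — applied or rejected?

Applied

Atomic conditions:
  account age < 1452 days: 1625 < 1452 is false
  NOT email verified: no → true
  NOT order placed on a weekend: yes → false
  order subtotal ≥ 697.18 USD: 462.93 ≥ 697.18 is false
  loyalty tier ∈ {bronze, gold, silver}: none is not in the set → false
  placed via mobile app: no → false
Combine:
[1.1] false AND true AND false = false
[1.2] false OR false OR false = false
[1] false OR false = false
[root] NOT false = true
Overall: true → applied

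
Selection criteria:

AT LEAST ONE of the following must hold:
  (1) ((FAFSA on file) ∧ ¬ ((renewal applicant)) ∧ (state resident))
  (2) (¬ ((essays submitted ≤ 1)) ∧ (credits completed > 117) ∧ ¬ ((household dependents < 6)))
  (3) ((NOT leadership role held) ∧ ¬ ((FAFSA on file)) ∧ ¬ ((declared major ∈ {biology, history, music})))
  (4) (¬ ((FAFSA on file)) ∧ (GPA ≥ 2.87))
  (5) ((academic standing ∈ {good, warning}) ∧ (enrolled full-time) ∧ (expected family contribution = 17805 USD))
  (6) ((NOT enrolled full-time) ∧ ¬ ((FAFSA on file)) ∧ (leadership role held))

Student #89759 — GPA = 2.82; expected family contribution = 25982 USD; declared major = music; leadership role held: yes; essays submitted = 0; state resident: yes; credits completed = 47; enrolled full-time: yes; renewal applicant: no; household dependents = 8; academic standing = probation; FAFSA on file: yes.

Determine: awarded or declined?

Atomic conditions:
  FAFSA on file: yes → true
  renewal applicant: no → false
  state resident: yes → true
  essays submitted ≤ 1: 0 ≤ 1 is true
  credits completed > 117: 47 > 117 is false
  household dependents < 6: 8 < 6 is false
  NOT leadership role held: yes → false
  declared major ∈ {biology, history, music}: music is in the set → true
  GPA ≥ 2.87: 2.82 ≥ 2.87 is false
  academic standing ∈ {good, warning}: probation is not in the set → false
  enrolled full-time: yes → true
  expected family contribution = 17805 USD: 25982 == 17805 is false
  NOT enrolled full-time: yes → false
  leadership role held: yes → true
Combine:
[1.2] NOT false = true
[1] true AND true AND true = true
[2.1] NOT true = false
[2.3] NOT false = true
[2] false AND false AND true = false
[3.2] NOT true = false
[3.3] NOT true = false
[3] false AND false AND false = false
[4.1] NOT true = false
[4] false AND false = false
[5] false AND true AND false = false
[6.2] NOT true = false
[6] false AND false AND true = false
[root] true OR false OR false OR false OR false OR false = true
Overall: true → awarded

Awarded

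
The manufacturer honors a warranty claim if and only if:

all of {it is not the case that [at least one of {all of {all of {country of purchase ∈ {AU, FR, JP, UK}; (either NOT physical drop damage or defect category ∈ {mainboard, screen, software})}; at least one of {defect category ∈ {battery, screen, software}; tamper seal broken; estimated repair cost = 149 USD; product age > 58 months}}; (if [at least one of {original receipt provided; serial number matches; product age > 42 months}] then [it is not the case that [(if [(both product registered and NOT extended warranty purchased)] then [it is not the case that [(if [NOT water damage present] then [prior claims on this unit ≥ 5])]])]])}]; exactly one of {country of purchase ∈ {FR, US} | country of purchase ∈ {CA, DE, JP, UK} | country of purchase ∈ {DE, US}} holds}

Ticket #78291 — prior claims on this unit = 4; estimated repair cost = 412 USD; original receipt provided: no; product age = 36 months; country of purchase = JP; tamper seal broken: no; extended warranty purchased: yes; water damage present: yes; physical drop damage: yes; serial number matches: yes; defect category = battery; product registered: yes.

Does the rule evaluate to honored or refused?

Atomic conditions:
  country of purchase ∈ {AU, FR, JP, UK}: JP is in the set → true
  NOT physical drop damage: yes → false
  defect category ∈ {mainboard, screen, software}: battery is not in the set → false
  defect category ∈ {battery, screen, software}: battery is in the set → true
  tamper seal broken: no → false
  estimated repair cost = 149 USD: 412 == 149 is false
  product age > 58 months: 36 > 58 is false
  original receipt provided: no → false
  serial number matches: yes → true
  product age > 42 months: 36 > 42 is false
  product registered: yes → true
  NOT extended warranty purchased: yes → false
  NOT water damage present: yes → false
  prior claims on this unit ≥ 5: 4 ≥ 5 is false
  country of purchase ∈ {FR, US}: JP is not in the set → false
  country of purchase ∈ {CA, DE, JP, UK}: JP is in the set → true
  country of purchase ∈ {DE, US}: JP is not in the set → false
Combine:
[1.1.1.1.2] false OR false = false
[1.1.1.1] true AND false = false
[1.1.1.2] true OR false OR false OR false = true
[1.1.1] false AND true = false
[1.1.2.1] false OR true OR false = true
[1.1.2.2.1.1] true AND false = false
[1.1.2.2.1.2.1] false → false (antecedent false ⇒ implication holds) = true
[1.1.2.2.1.2] NOT true = false
[1.1.2.2.1] false → false (antecedent false ⇒ implication holds) = true
[1.1.2.2] NOT true = false
[1.1.2] true → false = false
[1.1] false OR false = false
[1] NOT false = true
[2] exactly-one(false, true, false) = true
[root] true AND true = true
Overall: true → honored

Honored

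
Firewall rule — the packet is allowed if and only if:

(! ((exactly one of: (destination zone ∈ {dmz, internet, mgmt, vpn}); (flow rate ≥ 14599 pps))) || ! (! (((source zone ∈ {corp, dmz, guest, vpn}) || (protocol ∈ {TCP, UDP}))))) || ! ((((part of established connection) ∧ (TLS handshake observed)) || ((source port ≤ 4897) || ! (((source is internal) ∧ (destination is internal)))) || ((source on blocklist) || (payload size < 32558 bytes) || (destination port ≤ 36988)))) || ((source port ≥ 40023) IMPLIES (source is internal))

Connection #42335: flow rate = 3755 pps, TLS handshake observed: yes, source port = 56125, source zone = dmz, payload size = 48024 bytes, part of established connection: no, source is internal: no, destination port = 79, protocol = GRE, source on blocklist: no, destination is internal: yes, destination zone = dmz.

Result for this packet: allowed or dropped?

Atomic conditions:
  destination zone ∈ {dmz, internet, mgmt, vpn}: dmz is in the set → true
  flow rate ≥ 14599 pps: 3755 ≥ 14599 is false
  source zone ∈ {corp, dmz, guest, vpn}: dmz is in the set → true
  protocol ∈ {TCP, UDP}: GRE is not in the set → false
  part of established connection: no → false
  TLS handshake observed: yes → true
  source port ≤ 4897: 56125 ≤ 4897 is false
  source is internal: no → false
  destination is internal: yes → true
  source on blocklist: no → false
  payload size < 32558 bytes: 48024 < 32558 is false
  destination port ≤ 36988: 79 ≤ 36988 is true
  source port ≥ 40023: 56125 ≥ 40023 is true
Combine:
[1.1.1] exactly-one(true, false) = true
[1.1] NOT true = false
[1.2.1.1] true OR false = true
[1.2.1] NOT true = false
[1.2] NOT false = true
[1] false OR true = true
[2.1.1] false AND true = false
[2.1.2.2.1] false AND true = false
[2.1.2.2] NOT false = true
[2.1.2] false OR true = true
[2.1.3] false OR false OR true = true
[2.1] false OR true OR true = true
[2] NOT true = false
[3] true → false = false
[root] true OR false OR false = true
Overall: true → allowed

Allowed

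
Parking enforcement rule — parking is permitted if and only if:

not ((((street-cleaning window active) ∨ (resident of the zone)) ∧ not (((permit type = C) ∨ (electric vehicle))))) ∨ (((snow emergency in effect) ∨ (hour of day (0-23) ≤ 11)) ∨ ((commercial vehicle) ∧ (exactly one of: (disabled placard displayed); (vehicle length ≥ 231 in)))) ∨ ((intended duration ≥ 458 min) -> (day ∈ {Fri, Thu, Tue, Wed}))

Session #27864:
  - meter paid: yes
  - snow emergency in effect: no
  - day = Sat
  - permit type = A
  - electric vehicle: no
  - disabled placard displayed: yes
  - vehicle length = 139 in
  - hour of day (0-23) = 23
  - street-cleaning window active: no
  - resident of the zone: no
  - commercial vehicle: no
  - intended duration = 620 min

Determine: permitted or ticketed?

Atomic conditions:
  street-cleaning window active: no → false
  resident of the zone: no → false
  permit type = C: A == C is false
  electric vehicle: no → false
  snow emergency in effect: no → false
  hour of day (0-23) ≤ 11: 23 ≤ 11 is false
  commercial vehicle: no → false
  disabled placard displayed: yes → true
  vehicle length ≥ 231 in: 139 ≥ 231 is false
  intended duration ≥ 458 min: 620 ≥ 458 is true
  day ∈ {Fri, Thu, Tue, Wed}: Sat is not in the set → false
Combine:
[1.1.1] false OR false = false
[1.1.2.1] false OR false = false
[1.1.2] NOT false = true
[1.1] false AND true = false
[1] NOT false = true
[2.1] false OR false = false
[2.2.2] exactly-one(true, false) = true
[2.2] false AND true = false
[2] false OR false = false
[3] true → false = false
[root] true OR false OR false = true
Overall: true → permitted

Permitted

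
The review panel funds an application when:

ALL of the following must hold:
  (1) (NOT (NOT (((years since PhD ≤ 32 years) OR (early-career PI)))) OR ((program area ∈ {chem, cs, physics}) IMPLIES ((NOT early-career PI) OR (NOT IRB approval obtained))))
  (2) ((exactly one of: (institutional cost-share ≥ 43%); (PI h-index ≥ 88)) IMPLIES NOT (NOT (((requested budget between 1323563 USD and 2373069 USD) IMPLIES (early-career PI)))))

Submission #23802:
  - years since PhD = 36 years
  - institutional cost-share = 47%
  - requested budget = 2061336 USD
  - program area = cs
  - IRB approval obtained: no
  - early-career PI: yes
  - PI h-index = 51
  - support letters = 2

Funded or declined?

Atomic conditions:
  years since PhD ≤ 32 years: 36 ≤ 32 is false
  early-career PI: yes → true
  program area ∈ {chem, cs, physics}: cs is in the set → true
  NOT early-career PI: yes → false
  NOT IRB approval obtained: no → true
  institutional cost-share ≥ 43%: 47 ≥ 43 is true
  PI h-index ≥ 88: 51 ≥ 88 is false
  requested budget between 1323563 USD and 2373069 USD: 2061336 in [1323563, 2373069] is true
Combine:
[1.1.1.1] false OR true = true
[1.1.1] NOT true = false
[1.1] NOT false = true
[1.2.2] false OR true = true
[1.2] true → true = true
[1] true OR true = true
[2.1] exactly-one(true, false) = true
[2.2.1.1] true → true = true
[2.2.1] NOT true = false
[2.2] NOT false = true
[2] true → true = true
[root] true AND true = true
Overall: true → funded

Funded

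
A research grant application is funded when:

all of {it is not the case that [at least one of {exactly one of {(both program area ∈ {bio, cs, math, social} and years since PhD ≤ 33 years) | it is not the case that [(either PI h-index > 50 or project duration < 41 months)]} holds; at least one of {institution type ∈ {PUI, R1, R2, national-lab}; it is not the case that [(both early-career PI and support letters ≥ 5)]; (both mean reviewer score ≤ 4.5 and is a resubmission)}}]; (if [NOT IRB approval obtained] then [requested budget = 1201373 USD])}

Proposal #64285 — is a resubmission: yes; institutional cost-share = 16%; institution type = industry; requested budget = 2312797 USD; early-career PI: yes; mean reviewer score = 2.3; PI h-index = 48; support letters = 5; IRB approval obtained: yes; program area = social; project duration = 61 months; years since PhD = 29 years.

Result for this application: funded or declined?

Atomic conditions:
  program area ∈ {bio, cs, math, social}: social is in the set → true
  years since PhD ≤ 33 years: 29 ≤ 33 is true
  PI h-index > 50: 48 > 50 is false
  project duration < 41 months: 61 < 41 is false
  institution type ∈ {PUI, R1, R2, national-lab}: industry is not in the set → false
  early-career PI: yes → true
  support letters ≥ 5: 5 ≥ 5 is true
  mean reviewer score ≤ 4.5: 2.3 ≤ 4.5 is true
  is a resubmission: yes → true
  NOT IRB approval obtained: yes → false
  requested budget = 1201373 USD: 2312797 == 1201373 is false
Combine:
[1.1.1.1] true AND true = true
[1.1.1.2.1] false OR false = false
[1.1.1.2] NOT false = true
[1.1.1] exactly-one(true, true) = false
[1.1.2.2.1] true AND true = true
[1.1.2.2] NOT true = false
[1.1.2.3] true AND true = true
[1.1.2] false OR false OR true = true
[1.1] false OR true = true
[1] NOT true = false
[2] false → false (antecedent false ⇒ implication holds) = true
[root] false AND true = false
Overall: false → declined

Declined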